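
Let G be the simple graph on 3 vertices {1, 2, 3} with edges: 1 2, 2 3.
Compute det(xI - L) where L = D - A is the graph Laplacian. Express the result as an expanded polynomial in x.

x^3 - 4x^2 + 3x

Reading degrees in the order [1, 2, 3] gives [1, 2, 1]; set D = diag(1, 2, 1) and form L = D - A. L has integer entries, so p(x) = det(xI - L) has integer coefficients. Expanding the determinant yields x^3 - 4x^2 + 3x. The coefficient of x^2 equals -trace(L) = -4, matching the sum of degrees. There is one zero in the spectrum, matching the 1 component. By the matrix-tree theorem the graph has (1/3) * product of the nonzero eigenvalues = 1 spanning tree.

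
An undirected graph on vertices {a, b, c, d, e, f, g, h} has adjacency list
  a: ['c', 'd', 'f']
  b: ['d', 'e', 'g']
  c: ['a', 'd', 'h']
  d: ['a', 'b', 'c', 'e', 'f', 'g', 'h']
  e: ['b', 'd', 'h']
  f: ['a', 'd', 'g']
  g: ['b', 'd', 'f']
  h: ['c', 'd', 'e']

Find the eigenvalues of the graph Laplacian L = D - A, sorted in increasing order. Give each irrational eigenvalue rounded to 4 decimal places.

Each diagonal entry of L is the vertex degree and each off-diagonal entry is -1 where an edge is present, 0 otherwise; in the order [a, b, c, d, e, f, g, h] the diagonal is [3, 3, 3, 7, 3, 3, 3, 3]. Diagonalising L (or applying a numerical eigensolver to the 8x8 matrix) gives the spectrum above. There is one zero in the spectrum, matching the 1 component.

[0, 1.7530, 1.7530, 3.4450, 3.4450, 4.8019, 4.8019, 8]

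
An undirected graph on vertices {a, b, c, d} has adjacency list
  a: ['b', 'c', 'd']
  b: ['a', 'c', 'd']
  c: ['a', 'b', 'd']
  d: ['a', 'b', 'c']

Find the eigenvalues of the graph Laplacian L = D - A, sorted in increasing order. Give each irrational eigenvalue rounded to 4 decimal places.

[0, 4, 4, 4]

With the vertex order [a, b, c, d], the degrees are [3, 3, 3, 3], giving D = diag(3, 3, 3, 3) and L = D - A. L is symmetric positive semidefinite, so every eigenvalue is real and nonnegative. There is one zero in the spectrum, matching the 1 component.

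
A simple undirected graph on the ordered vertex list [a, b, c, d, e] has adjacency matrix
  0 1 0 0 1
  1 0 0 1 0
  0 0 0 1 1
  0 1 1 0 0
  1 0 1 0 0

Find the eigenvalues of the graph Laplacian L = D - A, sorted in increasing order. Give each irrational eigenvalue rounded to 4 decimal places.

[0, 1.3820, 1.3820, 3.6180, 3.6180]

Reading degrees in the order [a, b, c, d, e] gives [2, 2, 2, 2, 2]; set D = diag(2, 2, 2, 2, 2) and form L = D - A. The multiplicity of 0 as a Laplacian eigenvalue equals the number of connected components. The single zero eigenvalue shows the graph is connected. The eigenvalues sum to 10, which equals trace(L) = 2|E|.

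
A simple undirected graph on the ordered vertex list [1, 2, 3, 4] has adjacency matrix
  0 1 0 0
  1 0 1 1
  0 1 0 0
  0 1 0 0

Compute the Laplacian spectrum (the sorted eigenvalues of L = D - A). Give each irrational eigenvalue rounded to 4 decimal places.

Each diagonal entry of L is the vertex degree and each off-diagonal entry is -1 where an edge is present, 0 otherwise; in the order [1, 2, 3, 4] the diagonal is [1, 3, 1, 1]. The multiplicity of 0 as a Laplacian eigenvalue equals the number of connected components. The single zero eigenvalue shows the graph is connected. The eigenvalues sum to 6, which equals trace(L) = 2|E|.

[0, 1, 1, 4]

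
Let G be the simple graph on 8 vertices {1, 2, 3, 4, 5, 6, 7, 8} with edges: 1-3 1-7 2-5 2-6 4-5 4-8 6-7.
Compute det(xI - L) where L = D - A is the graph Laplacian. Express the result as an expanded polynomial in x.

Reading degrees in the order [1, 2, 3, 4, 5, 6, 7, 8] gives [2, 2, 1, 2, 2, 2, 2, 1]; set D = diag(2, 2, 1, 2, 2, 2, 2, 1) and form L = D - A. L has integer entries, so p(x) = det(xI - L) has integer coefficients. Expanding the determinant yields x^8 - 14x^7 + 78x^6 - 220x^5 + 330x^4 - 252x^3 + 84x^2 - 8x. The coefficient of x^7 equals -trace(L) = -14, matching the sum of degrees. There is one zero in the spectrum, matching the 1 component. The eigenvalues sum to 14, which equals trace(L) = 2|E|.

x^8 - 14x^7 + 78x^6 - 220x^5 + 330x^4 - 252x^3 + 84x^2 - 8x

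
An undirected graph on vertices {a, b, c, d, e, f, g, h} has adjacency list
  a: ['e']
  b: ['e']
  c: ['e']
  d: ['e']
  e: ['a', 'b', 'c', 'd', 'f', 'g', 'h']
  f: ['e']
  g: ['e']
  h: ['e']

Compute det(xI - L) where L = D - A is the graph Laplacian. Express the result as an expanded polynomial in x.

With the vertex order [a, b, c, d, e, f, g, h], the degrees are [1, 1, 1, 1, 7, 1, 1, 1], giving D = diag(1, 1, 1, 1, 7, 1, 1, 1) and L = D - A. The eigenvalues of L are [0, 1, 1, 1, 1, 1, 1, 8]; the characteristic polynomial is the product of (x - lambda_i), which multiplies out to x^8 - 14x^7 + 63x^6 - 140x^5 + 175x^4 - 126x^3 + 49x^2 - 8x. Since p(0) = det(-L) = 0, x divides p(x).

x^8 - 14x^7 + 63x^6 - 140x^5 + 175x^4 - 126x^3 + 49x^2 - 8x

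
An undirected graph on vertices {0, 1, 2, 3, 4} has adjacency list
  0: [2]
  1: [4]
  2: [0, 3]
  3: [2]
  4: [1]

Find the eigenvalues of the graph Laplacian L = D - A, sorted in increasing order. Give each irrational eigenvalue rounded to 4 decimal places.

Each diagonal entry of L is the vertex degree and each off-diagonal entry is -1 where an edge is present, 0 otherwise; in the order [0, 1, 2, 3, 4] the diagonal is [1, 1, 2, 1, 1]. Diagonalising L (or applying a numerical eigensolver to the 5x5 matrix) gives the spectrum above. The 2 zero eigenvalues correspond to the 2 connected components. The largest eigenvalue, 3, is at most the vertex count 5.

[0, 0, 1, 2, 3]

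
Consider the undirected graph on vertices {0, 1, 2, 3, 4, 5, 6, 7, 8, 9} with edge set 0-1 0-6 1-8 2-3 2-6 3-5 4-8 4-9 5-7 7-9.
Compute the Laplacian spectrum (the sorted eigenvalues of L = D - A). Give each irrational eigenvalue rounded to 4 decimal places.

[0, 0.3820, 0.3820, 1.3820, 1.3820, 2.6180, 2.6180, 3.6180, 3.6180, 4]

With the vertex order [0, 1, 2, 3, 4, 5, 6, 7, 8, 9], the degrees are [2, 2, 2, 2, 2, 2, 2, 2, 2, 2], giving D = diag(2, 2, 2, 2, 2, 2, 2, 2, 2, 2) and L = D - A. Diagonalising L (or applying a numerical eigensolver to the 10x10 matrix) gives the spectrum above. The single zero eigenvalue shows the graph is connected. The eigenvalues sum to 20, which equals trace(L) = 2|E|.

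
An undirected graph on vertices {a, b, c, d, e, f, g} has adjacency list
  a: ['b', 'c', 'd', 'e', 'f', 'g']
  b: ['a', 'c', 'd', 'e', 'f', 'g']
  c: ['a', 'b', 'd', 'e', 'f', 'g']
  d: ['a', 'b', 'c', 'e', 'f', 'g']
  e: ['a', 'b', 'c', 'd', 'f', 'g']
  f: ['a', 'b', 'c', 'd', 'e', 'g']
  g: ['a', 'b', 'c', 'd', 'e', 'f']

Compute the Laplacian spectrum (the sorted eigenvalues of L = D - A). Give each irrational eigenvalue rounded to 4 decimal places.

With the vertex order [a, b, c, d, e, f, g], the degrees are [6, 6, 6, 6, 6, 6, 6], giving D = diag(6, 6, 6, 6, 6, 6, 6) and L = D - A. Diagonalising L (or applying a numerical eigensolver to the 7x7 matrix) gives the spectrum above. The single zero eigenvalue shows the graph is connected. By the matrix-tree theorem the graph has (1/7) * product of the nonzero eigenvalues = 16807 spanning trees. The eigenvalues sum to 42, which equals trace(L) = 2|E|.

[0, 7, 7, 7, 7, 7, 7]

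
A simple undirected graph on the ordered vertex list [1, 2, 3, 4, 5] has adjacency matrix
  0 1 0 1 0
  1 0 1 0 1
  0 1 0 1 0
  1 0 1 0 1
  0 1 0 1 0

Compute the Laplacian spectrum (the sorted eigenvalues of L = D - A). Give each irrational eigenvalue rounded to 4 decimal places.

Reading degrees in the order [1, 2, 3, 4, 5] gives [2, 3, 2, 3, 2]; set D = diag(2, 3, 2, 3, 2) and form L = D - A. The multiplicity of 0 as a Laplacian eigenvalue equals the number of connected components. The eigenvalues sum to 12, which equals trace(L) = 2|E|. By the matrix-tree theorem the graph has (1/5) * product of the nonzero eigenvalues = 12 spanning trees.

[0, 2, 2, 3, 5]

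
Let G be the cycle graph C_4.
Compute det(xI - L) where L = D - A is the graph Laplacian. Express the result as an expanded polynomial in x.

x^4 - 8x^3 + 20x^2 - 16x

The graph has 4 vertices and degree multiset [2, 2, 2, 2]; D is the diagonal matrix of degrees and L = D - A. Computing det(xI - L) by cofactor expansion (or equivalently via sum-over-permutations) gives x^4 - 8x^3 + 20x^2 - 16x. The coefficient of x^3 equals -trace(L) = -8, matching the sum of degrees. The eigenvalues sum to 8, which equals trace(L) = 2|E|. The largest eigenvalue, 4, is at most the vertex count 4.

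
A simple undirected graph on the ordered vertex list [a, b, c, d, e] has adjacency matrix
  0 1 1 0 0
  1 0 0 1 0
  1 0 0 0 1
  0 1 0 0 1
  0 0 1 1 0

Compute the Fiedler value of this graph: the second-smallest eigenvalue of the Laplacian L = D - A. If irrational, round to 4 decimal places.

1.3820

With the vertex order [a, b, c, d, e], the degrees are [2, 2, 2, 2, 2], giving D = diag(2, 2, 2, 2, 2) and L = D - A. Computing the eigenvalues of L and sorting gives [0, 1.3820, 1.3820, 3.6180, 3.6180]. The Fiedler value lambda_2 = 1.3820 is strictly positive, so the graph is connected. By the matrix-tree theorem the graph has (1/5) * product of the nonzero eigenvalues = 5 spanning trees.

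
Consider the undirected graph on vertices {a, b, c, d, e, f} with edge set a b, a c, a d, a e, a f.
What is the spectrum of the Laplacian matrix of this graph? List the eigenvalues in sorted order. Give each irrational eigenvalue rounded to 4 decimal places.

[0, 1, 1, 1, 1, 6]

Each diagonal entry of L is the vertex degree and each off-diagonal entry is -1 where an edge is present, 0 otherwise; in the order [a, b, c, d, e, f] the diagonal is [5, 1, 1, 1, 1, 1]. Since every row of L sums to 0, the all-ones vector is in the kernel and 0 is an eigenvalue. The eigenvalues sum to 10, which equals trace(L) = 2|E|. The largest eigenvalue, 6, is at most the vertex count 6.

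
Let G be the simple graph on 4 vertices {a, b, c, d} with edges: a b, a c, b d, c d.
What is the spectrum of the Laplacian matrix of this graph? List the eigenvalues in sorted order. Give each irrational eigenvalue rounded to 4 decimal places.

With the vertex order [a, b, c, d], the degrees are [2, 2, 2, 2], giving D = diag(2, 2, 2, 2) and L = D - A. L is symmetric positive semidefinite, so every eigenvalue is real and nonnegative. The single zero eigenvalue shows the graph is connected. The largest eigenvalue, 4, is at most the vertex count 4.

[0, 2, 2, 4]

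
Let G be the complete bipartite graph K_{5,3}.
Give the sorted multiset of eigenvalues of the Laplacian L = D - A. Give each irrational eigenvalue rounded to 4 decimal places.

[0, 3, 3, 3, 3, 5, 5, 8]

The graph has 8 vertices and degree multiset [5, 5, 5, 3, 3, 3, 3, 3]; D is the diagonal matrix of degrees and L = D - A. L is symmetric positive semidefinite, so every eigenvalue is real and nonnegative. The single zero eigenvalue shows the graph is connected. The largest eigenvalue, 8, is at most the vertex count 8. By the matrix-tree theorem the graph has (1/8) * product of the nonzero eigenvalues = 2025 spanning trees.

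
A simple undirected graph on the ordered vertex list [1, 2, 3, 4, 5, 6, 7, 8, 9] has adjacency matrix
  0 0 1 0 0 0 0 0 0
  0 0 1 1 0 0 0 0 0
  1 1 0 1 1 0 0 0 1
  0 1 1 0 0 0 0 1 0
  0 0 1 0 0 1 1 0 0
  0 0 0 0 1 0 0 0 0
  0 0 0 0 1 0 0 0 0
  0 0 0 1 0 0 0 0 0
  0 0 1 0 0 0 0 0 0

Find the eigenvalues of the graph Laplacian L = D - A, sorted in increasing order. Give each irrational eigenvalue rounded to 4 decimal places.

With the vertex order [1, 2, 3, 4, 5, 6, 7, 8, 9], the degrees are [1, 2, 5, 3, 3, 1, 1, 1, 1], giving D = diag(1, 2, 5, 3, 3, 1, 1, 1, 1) and L = D - A. L is symmetric positive semidefinite, so every eigenvalue is real and nonnegative. The single zero eigenvalue shows the graph is connected.

[0, 0.3283, 0.6672, 1, 1, 1.4890, 3.4636, 3.8615, 6.1905]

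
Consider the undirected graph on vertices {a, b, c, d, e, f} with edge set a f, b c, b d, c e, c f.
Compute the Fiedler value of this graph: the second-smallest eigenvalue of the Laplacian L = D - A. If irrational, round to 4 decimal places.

With the vertex order [a, b, c, d, e, f], the degrees are [1, 2, 3, 1, 1, 2], giving D = diag(1, 2, 3, 1, 1, 2) and L = D - A. The sorted Laplacian eigenvalues are [0, 0.3820, 0.6972, 2, 2.6180, 4.3028]; the algebraic connectivity is the second entry, 0.3820. There is one zero in the spectrum, matching the 1 component. By the matrix-tree theorem the graph has (1/6) * product of the nonzero eigenvalues = 1 spanning tree.

0.3820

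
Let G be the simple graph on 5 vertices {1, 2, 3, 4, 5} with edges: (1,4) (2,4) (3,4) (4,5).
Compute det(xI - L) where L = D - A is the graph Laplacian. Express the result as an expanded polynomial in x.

Reading degrees in the order [1, 2, 3, 4, 5] gives [1, 1, 1, 4, 1]; set D = diag(1, 1, 1, 4, 1) and form L = D - A. L has integer entries, so p(x) = det(xI - L) has integer coefficients. Expanding the determinant yields x^5 - 8x^4 + 18x^3 - 16x^2 + 5x. Since p(0) = det(-L) = 0, x divides p(x). There is one zero in the spectrum, matching the 1 component. The eigenvalues sum to 8, which equals trace(L) = 2|E|.

x^5 - 8x^4 + 18x^3 - 16x^2 + 5x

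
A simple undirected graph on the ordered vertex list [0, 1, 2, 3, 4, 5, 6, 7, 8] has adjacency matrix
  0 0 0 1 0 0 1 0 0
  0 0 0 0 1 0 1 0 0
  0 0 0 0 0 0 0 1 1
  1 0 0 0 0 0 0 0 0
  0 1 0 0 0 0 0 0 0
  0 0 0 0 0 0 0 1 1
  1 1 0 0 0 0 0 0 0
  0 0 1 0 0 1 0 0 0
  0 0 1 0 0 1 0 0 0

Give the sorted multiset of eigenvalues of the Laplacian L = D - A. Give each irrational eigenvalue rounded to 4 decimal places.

[0, 0, 0.3820, 1.3820, 2, 2, 2.6180, 3.6180, 4]

With the vertex order [0, 1, 2, 3, 4, 5, 6, 7, 8], the degrees are [2, 2, 2, 1, 1, 2, 2, 2, 2], giving D = diag(2, 2, 2, 1, 1, 2, 2, 2, 2) and L = D - A. Diagonalising L (or applying a numerical eigensolver to the 9x9 matrix) gives the spectrum above. The 2 zero eigenvalues correspond to the 2 connected components. The eigenvalues sum to 16, which equals trace(L) = 2|E|.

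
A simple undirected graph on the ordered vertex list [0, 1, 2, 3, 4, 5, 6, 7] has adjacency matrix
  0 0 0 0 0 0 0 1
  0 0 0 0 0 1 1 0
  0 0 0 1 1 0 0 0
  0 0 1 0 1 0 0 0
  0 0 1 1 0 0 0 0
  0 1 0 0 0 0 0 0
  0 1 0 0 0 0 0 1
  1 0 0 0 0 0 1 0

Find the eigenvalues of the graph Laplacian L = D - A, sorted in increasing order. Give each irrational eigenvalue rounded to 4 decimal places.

Each diagonal entry of L is the vertex degree and each off-diagonal entry is -1 where an edge is present, 0 otherwise; in the order [0, 1, 2, 3, 4, 5, 6, 7] the diagonal is [1, 2, 2, 2, 2, 1, 2, 2]. Diagonalising L (or applying a numerical eigensolver to the 8x8 matrix) gives the spectrum above. The 2 zero eigenvalues correspond to the 2 connected components. There are 2 zeros in the spectrum, matching the 2 components.

[0, 0, 0.3820, 1.3820, 2.6180, 3, 3, 3.6180]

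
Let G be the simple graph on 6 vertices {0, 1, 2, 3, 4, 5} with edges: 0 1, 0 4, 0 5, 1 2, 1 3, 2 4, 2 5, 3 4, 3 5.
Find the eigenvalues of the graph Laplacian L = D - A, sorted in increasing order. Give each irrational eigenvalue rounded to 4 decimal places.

Reading degrees in the order [0, 1, 2, 3, 4, 5] gives [3, 3, 3, 3, 3, 3]; set D = diag(3, 3, 3, 3, 3, 3) and form L = D - A. Since every row of L sums to 0, the all-ones vector is in the kernel and 0 is an eigenvalue. The single zero eigenvalue shows the graph is connected. By the matrix-tree theorem the graph has (1/6) * product of the nonzero eigenvalues = 81 spanning trees. There is one zero in the spectrum, matching the 1 component.

[0, 3, 3, 3, 3, 6]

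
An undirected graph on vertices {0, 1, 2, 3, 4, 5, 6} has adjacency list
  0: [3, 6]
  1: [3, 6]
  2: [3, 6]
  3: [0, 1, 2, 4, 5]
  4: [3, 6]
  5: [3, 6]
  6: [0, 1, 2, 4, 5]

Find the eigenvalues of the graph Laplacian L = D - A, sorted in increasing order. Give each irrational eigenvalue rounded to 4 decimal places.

[0, 2, 2, 2, 2, 5, 7]

Each diagonal entry of L is the vertex degree and each off-diagonal entry is -1 where an edge is present, 0 otherwise; in the order [0, 1, 2, 3, 4, 5, 6] the diagonal is [2, 2, 2, 5, 2, 2, 5]. Since every row of L sums to 0, the all-ones vector is in the kernel and 0 is an eigenvalue. The single zero eigenvalue shows the graph is connected. By the matrix-tree theorem the graph has (1/7) * product of the nonzero eigenvalues = 80 spanning trees.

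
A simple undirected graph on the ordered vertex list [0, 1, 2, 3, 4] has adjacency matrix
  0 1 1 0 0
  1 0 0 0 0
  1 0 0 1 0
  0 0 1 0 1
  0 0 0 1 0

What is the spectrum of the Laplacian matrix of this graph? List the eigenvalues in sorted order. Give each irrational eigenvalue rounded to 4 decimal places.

Reading degrees in the order [0, 1, 2, 3, 4] gives [2, 1, 2, 2, 1]; set D = diag(2, 1, 2, 2, 1) and form L = D - A. The multiplicity of 0 as a Laplacian eigenvalue equals the number of connected components. The single zero eigenvalue shows the graph is connected. The largest eigenvalue, 3.6180, is at most the vertex count 5. The eigenvalues sum to 8, which equals trace(L) = 2|E|.

[0, 0.3820, 1.3820, 2.6180, 3.6180]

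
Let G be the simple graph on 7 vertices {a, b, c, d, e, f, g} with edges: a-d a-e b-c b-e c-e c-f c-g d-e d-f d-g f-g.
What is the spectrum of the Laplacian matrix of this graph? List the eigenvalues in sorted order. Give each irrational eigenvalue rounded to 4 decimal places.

With the vertex order [a, b, c, d, e, f, g], the degrees are [2, 2, 4, 4, 4, 3, 3], giving D = diag(2, 2, 4, 4, 4, 3, 3) and L = D - A. Diagonalising L (or applying a numerical eigensolver to the 7x7 matrix) gives the spectrum above. The single zero eigenvalue shows the graph is connected. The largest eigenvalue, 6, is at most the vertex count 7.

[0, 1.5858, 1.5858, 4, 4.4142, 4.4142, 6]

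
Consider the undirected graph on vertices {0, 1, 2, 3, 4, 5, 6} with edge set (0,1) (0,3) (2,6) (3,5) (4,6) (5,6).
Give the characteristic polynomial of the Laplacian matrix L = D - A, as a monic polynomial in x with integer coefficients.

Each diagonal entry of L is the vertex degree and each off-diagonal entry is -1 where an edge is present, 0 otherwise; in the order [0, 1, 2, 3, 4, 5, 6] the diagonal is [2, 1, 1, 2, 1, 2, 3]. Computing det(xI - L) by cofactor expansion (or equivalently via sum-over-permutations) gives x^7 - 12x^6 + 54x^5 - 114x^4 + 116x^3 - 52x^2 + 7x. The coefficient of x^6 equals -trace(L) = -12, matching the sum of degrees. There is one zero in the spectrum, matching the 1 component.

x^7 - 12x^6 + 54x^5 - 114x^4 + 116x^3 - 52x^2 + 7x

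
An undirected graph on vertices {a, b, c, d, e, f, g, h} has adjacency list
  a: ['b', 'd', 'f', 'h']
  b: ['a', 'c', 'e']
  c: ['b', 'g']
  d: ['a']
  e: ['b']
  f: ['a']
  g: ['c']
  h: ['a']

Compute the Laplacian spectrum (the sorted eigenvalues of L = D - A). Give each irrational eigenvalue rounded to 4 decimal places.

[0, 0.2888, 0.6742, 1, 1, 2.1694, 3.5857, 5.2819]

With the vertex order [a, b, c, d, e, f, g, h], the degrees are [4, 3, 2, 1, 1, 1, 1, 1], giving D = diag(4, 3, 2, 1, 1, 1, 1, 1) and L = D - A. Since every row of L sums to 0, the all-ones vector is in the kernel and 0 is an eigenvalue. The single zero eigenvalue shows the graph is connected. There is one zero in the spectrum, matching the 1 component. By the matrix-tree theorem the graph has (1/8) * product of the nonzero eigenvalues = 1 spanning tree.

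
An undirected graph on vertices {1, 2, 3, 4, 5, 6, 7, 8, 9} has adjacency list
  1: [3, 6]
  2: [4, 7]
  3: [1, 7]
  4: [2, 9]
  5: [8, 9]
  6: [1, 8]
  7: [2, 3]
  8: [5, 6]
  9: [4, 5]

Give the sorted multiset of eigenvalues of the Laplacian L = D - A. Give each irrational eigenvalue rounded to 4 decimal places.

With the vertex order [1, 2, 3, 4, 5, 6, 7, 8, 9], the degrees are [2, 2, 2, 2, 2, 2, 2, 2, 2], giving D = diag(2, 2, 2, 2, 2, 2, 2, 2, 2) and L = D - A. Since every row of L sums to 0, the all-ones vector is in the kernel and 0 is an eigenvalue. There is one zero in the spectrum, matching the 1 component.

[0, 0.4679, 0.4679, 1.6527, 1.6527, 3, 3, 3.8794, 3.8794]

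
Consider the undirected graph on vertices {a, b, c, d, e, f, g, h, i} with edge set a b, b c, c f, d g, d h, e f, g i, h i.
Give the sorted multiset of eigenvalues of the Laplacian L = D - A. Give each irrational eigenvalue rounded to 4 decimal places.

Reading degrees in the order [a, b, c, d, e, f, g, h, i] gives [1, 2, 2, 2, 1, 2, 2, 2, 2]; set D = diag(1, 2, 2, 2, 1, 2, 2, 2, 2) and form L = D - A. Since every row of L sums to 0, the all-ones vector is in the kernel and 0 is an eigenvalue. The 2 zero eigenvalues correspond to the 2 connected components. There are 2 zeros in the spectrum, matching the 2 components.

[0, 0, 0.3820, 1.3820, 2, 2, 2.6180, 3.6180, 4]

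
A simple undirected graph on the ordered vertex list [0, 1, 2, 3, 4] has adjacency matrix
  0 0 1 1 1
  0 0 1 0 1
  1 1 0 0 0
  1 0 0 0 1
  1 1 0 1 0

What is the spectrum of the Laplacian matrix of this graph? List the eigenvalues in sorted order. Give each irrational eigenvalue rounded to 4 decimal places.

With the vertex order [0, 1, 2, 3, 4], the degrees are [3, 2, 2, 2, 3], giving D = diag(3, 2, 2, 2, 3) and L = D - A. L is symmetric positive semidefinite, so every eigenvalue is real and nonnegative. The single zero eigenvalue shows the graph is connected. The eigenvalues sum to 12, which equals trace(L) = 2|E|.

[0, 1.3820, 2.3820, 3.6180, 4.6180]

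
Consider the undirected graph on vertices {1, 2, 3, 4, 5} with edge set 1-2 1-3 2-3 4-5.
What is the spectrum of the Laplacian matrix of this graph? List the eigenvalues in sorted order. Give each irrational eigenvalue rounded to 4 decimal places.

Each diagonal entry of L is the vertex degree and each off-diagonal entry is -1 where an edge is present, 0 otherwise; in the order [1, 2, 3, 4, 5] the diagonal is [2, 2, 2, 1, 1]. Diagonalising L (or applying a numerical eigensolver to the 5x5 matrix) gives the spectrum above. The 2 zero eigenvalues correspond to the 2 connected components. The largest eigenvalue, 3, is at most the vertex count 5.

[0, 0, 2, 3, 3]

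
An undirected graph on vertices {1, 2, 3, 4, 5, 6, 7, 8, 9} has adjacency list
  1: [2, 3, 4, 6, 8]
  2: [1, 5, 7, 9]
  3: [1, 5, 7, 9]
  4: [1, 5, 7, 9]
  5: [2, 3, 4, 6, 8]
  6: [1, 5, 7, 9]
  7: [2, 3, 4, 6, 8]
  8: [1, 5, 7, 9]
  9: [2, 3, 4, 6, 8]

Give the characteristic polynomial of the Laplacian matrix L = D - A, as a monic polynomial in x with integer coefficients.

x^9 - 40x^8 + 690x^7 - 6720x^6 + 40485x^5 - 154704x^4 + 366560x^3 - 492800x^2 + 288000x

Each diagonal entry of L is the vertex degree and each off-diagonal entry is -1 where an edge is present, 0 otherwise; in the order [1, 2, 3, 4, 5, 6, 7, 8, 9] the diagonal is [5, 4, 4, 4, 5, 4, 5, 4, 5]. The eigenvalues of L are [0, 4, 4, 4, 4, 5, 5, 5, 9]; the characteristic polynomial is the product of (x - lambda_i), which multiplies out to x^9 - 40x^8 + 690x^7 - 6720x^6 + 40485x^5 - 154704x^4 + 366560x^3 - 492800x^2 + 288000x. The constant term is 0 because L is singular (the all-ones vector lies in its kernel).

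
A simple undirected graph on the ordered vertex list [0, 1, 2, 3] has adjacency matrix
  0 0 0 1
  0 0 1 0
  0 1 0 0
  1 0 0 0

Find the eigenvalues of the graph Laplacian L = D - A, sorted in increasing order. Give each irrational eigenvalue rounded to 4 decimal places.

Reading degrees in the order [0, 1, 2, 3] gives [1, 1, 1, 1]; set D = diag(1, 1, 1, 1) and form L = D - A. The multiplicity of 0 as a Laplacian eigenvalue equals the number of connected components. The 2 zero eigenvalues correspond to the 2 connected components. There are 2 zeros in the spectrum, matching the 2 components. The largest eigenvalue, 2, is at most the vertex count 4.

[0, 0, 2, 2]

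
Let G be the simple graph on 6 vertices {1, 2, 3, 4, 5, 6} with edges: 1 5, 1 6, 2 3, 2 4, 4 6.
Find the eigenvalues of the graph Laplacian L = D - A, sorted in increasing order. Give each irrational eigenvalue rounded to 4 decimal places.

With the vertex order [1, 2, 3, 4, 5, 6], the degrees are [2, 2, 1, 2, 1, 2], giving D = diag(2, 2, 1, 2, 1, 2) and L = D - A. Since every row of L sums to 0, the all-ones vector is in the kernel and 0 is an eigenvalue. By the matrix-tree theorem the graph has (1/6) * product of the nonzero eigenvalues = 1 spanning tree. The eigenvalues sum to 10, which equals trace(L) = 2|E|.

[0, 0.2679, 1, 2, 3, 3.7321]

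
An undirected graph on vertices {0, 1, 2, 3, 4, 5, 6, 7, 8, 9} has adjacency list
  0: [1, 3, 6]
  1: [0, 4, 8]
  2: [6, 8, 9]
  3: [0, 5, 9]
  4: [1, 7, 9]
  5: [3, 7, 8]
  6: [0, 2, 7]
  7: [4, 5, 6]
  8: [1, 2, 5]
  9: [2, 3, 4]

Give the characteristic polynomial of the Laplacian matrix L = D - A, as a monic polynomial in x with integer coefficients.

Reading degrees in the order [0, 1, 2, 3, 4, 5, 6, 7, 8, 9] gives [3, 3, 3, 3, 3, 3, 3, 3, 3, 3]; set D = diag(3, 3, 3, 3, 3, 3, 3, 3, 3, 3) and form L = D - A. The eigenvalues of L are [0, 2, 2, 2, 2, 2, 5, 5, 5, 5]; the characteristic polynomial is the product of (x - lambda_i), which multiplies out to x^10 - 30x^9 + 390x^8 - 2880x^7 + 13305x^6 - 39882x^5 + 77640x^4 - 94800x^3 + 66000x^2 - 20000x. The coefficient of x^9 equals -trace(L) = -30, matching the sum of degrees. The eigenvalues sum to 30, which equals trace(L) = 2|E|. By the matrix-tree theorem the graph has (1/10) * product of the nonzero eigenvalues = 2000 spanning trees.

x^10 - 30x^9 + 390x^8 - 2880x^7 + 13305x^6 - 39882x^5 + 77640x^4 - 94800x^3 + 66000x^2 - 20000x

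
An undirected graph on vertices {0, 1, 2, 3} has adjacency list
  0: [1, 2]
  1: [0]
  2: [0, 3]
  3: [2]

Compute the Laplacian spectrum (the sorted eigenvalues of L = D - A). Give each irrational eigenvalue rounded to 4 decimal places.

[0, 0.5858, 2, 3.4142]

Reading degrees in the order [0, 1, 2, 3] gives [2, 1, 2, 1]; set D = diag(2, 1, 2, 1) and form L = D - A. The multiplicity of 0 as a Laplacian eigenvalue equals the number of connected components. The eigenvalues sum to 6, which equals trace(L) = 2|E|.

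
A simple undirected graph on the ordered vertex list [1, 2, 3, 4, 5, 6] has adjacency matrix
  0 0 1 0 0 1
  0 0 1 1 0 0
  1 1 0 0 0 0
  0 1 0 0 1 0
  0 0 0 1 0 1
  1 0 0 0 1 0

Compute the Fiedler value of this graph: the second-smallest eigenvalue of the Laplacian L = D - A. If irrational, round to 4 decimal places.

1

Each diagonal entry of L is the vertex degree and each off-diagonal entry is -1 where an edge is present, 0 otherwise; in the order [1, 2, 3, 4, 5, 6] the diagonal is [2, 2, 2, 2, 2, 2]. The smallest Laplacian eigenvalue is always 0. The next one, lambda_2 = 1, measures how hard the graph is to disconnect: larger values mean better connectivity. There is one zero in the spectrum, matching the 1 component.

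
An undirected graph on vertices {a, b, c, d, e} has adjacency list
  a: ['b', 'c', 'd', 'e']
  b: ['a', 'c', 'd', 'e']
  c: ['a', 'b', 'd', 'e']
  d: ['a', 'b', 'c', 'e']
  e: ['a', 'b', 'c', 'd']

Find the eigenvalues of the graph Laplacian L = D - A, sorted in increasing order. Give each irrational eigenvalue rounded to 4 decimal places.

[0, 5, 5, 5, 5]

Each diagonal entry of L is the vertex degree and each off-diagonal entry is -1 where an edge is present, 0 otherwise; in the order [a, b, c, d, e] the diagonal is [4, 4, 4, 4, 4]. L is symmetric positive semidefinite, so every eigenvalue is real and nonnegative. There is one zero in the spectrum, matching the 1 component. By the matrix-tree theorem the graph has (1/5) * product of the nonzero eigenvalues = 125 spanning trees.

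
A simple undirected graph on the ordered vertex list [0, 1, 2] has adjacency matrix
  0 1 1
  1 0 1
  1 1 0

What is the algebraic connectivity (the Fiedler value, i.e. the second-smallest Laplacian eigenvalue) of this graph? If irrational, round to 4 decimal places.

With the vertex order [0, 1, 2], the degrees are [2, 2, 2], giving D = diag(2, 2, 2) and L = D - A. Computing the eigenvalues of L and sorting gives [0, 3, 3]. The Fiedler value lambda_2 = 3 is strictly positive, so the graph is connected.

3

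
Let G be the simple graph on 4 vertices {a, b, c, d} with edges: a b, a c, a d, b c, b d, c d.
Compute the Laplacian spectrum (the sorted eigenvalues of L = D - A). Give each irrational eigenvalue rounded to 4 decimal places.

With the vertex order [a, b, c, d], the degrees are [3, 3, 3, 3], giving D = diag(3, 3, 3, 3) and L = D - A. L is symmetric positive semidefinite, so every eigenvalue is real and nonnegative. By the matrix-tree theorem the graph has (1/4) * product of the nonzero eigenvalues = 16 spanning trees.

[0, 4, 4, 4]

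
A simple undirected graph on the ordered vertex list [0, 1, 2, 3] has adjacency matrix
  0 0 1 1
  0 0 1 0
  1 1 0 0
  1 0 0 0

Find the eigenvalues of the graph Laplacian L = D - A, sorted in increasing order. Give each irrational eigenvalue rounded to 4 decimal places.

[0, 0.5858, 2, 3.4142]

Each diagonal entry of L is the vertex degree and each off-diagonal entry is -1 where an edge is present, 0 otherwise; in the order [0, 1, 2, 3] the diagonal is [2, 1, 2, 1]. The multiplicity of 0 as a Laplacian eigenvalue equals the number of connected components. There is one zero in the spectrum, matching the 1 component.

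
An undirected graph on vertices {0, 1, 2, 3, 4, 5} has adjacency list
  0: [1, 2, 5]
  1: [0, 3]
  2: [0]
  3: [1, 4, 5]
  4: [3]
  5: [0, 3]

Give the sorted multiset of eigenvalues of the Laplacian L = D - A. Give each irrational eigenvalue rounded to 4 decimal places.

With the vertex order [0, 1, 2, 3, 4, 5], the degrees are [3, 2, 1, 3, 1, 2], giving D = diag(3, 2, 1, 3, 1, 2) and L = D - A. L is symmetric positive semidefinite, so every eigenvalue is real and nonnegative. The single zero eigenvalue shows the graph is connected.

[0, 0.5858, 1.2679, 2, 3.4142, 4.7321]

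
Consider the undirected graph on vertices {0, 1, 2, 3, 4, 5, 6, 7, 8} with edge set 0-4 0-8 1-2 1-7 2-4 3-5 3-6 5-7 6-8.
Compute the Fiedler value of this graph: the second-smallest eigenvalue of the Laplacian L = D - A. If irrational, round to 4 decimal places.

Reading degrees in the order [0, 1, 2, 3, 4, 5, 6, 7, 8] gives [2, 2, 2, 2, 2, 2, 2, 2, 2]; set D = diag(2, 2, 2, 2, 2, 2, 2, 2, 2) and form L = D - A. The sorted Laplacian eigenvalues are [0, 0.4679, 0.4679, 1.6527, 1.6527, 3, 3, 3.8794, 3.8794]; the algebraic connectivity is the second entry, 0.4679. The largest eigenvalue, 3.8794, is at most the vertex count 9.

0.4679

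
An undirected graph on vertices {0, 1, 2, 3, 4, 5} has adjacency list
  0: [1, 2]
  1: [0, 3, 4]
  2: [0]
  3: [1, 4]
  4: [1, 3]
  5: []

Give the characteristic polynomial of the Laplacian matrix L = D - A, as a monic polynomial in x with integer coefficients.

x^6 - 10x^5 + 34x^4 - 44x^3 + 15x^2

With the vertex order [0, 1, 2, 3, 4, 5], the degrees are [2, 3, 1, 2, 2, 0], giving D = diag(2, 3, 1, 2, 2, 0) and L = D - A. L has integer entries, so p(x) = det(xI - L) has integer coefficients. Expanding the determinant yields x^6 - 10x^5 + 34x^4 - 44x^3 + 15x^2. Since p(0) = det(-L) = 0, x divides p(x). The eigenvalues sum to 10, which equals trace(L) = 2|E|. The largest eigenvalue, 4.1701, is at most the vertex count 6.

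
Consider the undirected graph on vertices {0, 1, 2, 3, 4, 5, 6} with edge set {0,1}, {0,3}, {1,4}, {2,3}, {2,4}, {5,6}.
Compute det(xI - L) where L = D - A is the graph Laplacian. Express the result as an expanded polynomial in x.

x^7 - 12x^6 + 55x^5 - 120x^4 + 125x^3 - 50x^2

Each diagonal entry of L is the vertex degree and each off-diagonal entry is -1 where an edge is present, 0 otherwise; in the order [0, 1, 2, 3, 4, 5, 6] the diagonal is [2, 2, 2, 2, 2, 1, 1]. Computing det(xI - L) by cofactor expansion (or equivalently via sum-over-permutations) gives x^7 - 12x^6 + 55x^5 - 120x^4 + 125x^3 - 50x^2. The coefficient of x^6 equals -trace(L) = -12, matching the sum of degrees. The largest eigenvalue, 3.6180, is at most the vertex count 7.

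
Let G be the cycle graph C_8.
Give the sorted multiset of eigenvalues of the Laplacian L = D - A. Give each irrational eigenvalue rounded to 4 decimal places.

[0, 0.5858, 0.5858, 2, 2, 3.4142, 3.4142, 4]

The graph has 8 vertices and degree multiset [2, 2, 2, 2, 2, 2, 2, 2]; D is the diagonal matrix of degrees and L = D - A. Diagonalising L (or applying a numerical eigensolver to the 8x8 matrix) gives the spectrum above. The largest eigenvalue, 4, is at most the vertex count 8.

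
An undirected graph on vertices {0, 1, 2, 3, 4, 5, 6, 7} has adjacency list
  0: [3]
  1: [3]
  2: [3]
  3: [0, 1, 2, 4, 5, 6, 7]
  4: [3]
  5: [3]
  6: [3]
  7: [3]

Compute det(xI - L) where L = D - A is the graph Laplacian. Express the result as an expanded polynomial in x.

x^8 - 14x^7 + 63x^6 - 140x^5 + 175x^4 - 126x^3 + 49x^2 - 8x

Each diagonal entry of L is the vertex degree and each off-diagonal entry is -1 where an edge is present, 0 otherwise; in the order [0, 1, 2, 3, 4, 5, 6, 7] the diagonal is [1, 1, 1, 7, 1, 1, 1, 1]. The eigenvalues of L are [0, 1, 1, 1, 1, 1, 1, 8]; the characteristic polynomial is the product of (x - lambda_i), which multiplies out to x^8 - 14x^7 + 63x^6 - 140x^5 + 175x^4 - 126x^3 + 49x^2 - 8x. The constant term is 0 because L is singular (the all-ones vector lies in its kernel).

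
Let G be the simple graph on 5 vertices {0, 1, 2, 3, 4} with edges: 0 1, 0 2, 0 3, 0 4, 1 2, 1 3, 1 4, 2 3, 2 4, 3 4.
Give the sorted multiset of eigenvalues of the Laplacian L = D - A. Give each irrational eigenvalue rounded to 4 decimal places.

Each diagonal entry of L is the vertex degree and each off-diagonal entry is -1 where an edge is present, 0 otherwise; in the order [0, 1, 2, 3, 4] the diagonal is [4, 4, 4, 4, 4]. Diagonalising L (or applying a numerical eigensolver to the 5x5 matrix) gives the spectrum above. The single zero eigenvalue shows the graph is connected.

[0, 5, 5, 5, 5]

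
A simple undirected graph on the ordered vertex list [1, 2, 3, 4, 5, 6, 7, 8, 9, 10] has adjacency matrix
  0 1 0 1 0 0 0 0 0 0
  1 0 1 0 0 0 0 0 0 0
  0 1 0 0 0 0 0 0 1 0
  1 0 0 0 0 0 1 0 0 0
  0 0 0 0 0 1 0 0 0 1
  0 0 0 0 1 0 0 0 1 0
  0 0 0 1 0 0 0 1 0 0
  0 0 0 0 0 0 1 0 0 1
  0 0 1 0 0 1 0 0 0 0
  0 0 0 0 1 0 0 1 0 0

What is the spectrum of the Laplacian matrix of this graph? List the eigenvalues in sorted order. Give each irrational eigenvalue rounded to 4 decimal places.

With the vertex order [1, 2, 3, 4, 5, 6, 7, 8, 9, 10], the degrees are [2, 2, 2, 2, 2, 2, 2, 2, 2, 2], giving D = diag(2, 2, 2, 2, 2, 2, 2, 2, 2, 2) and L = D - A. L is symmetric positive semidefinite, so every eigenvalue is real and nonnegative. The single zero eigenvalue shows the graph is connected. By the matrix-tree theorem the graph has (1/10) * product of the nonzero eigenvalues = 10 spanning trees.

[0, 0.3820, 0.3820, 1.3820, 1.3820, 2.6180, 2.6180, 3.6180, 3.6180, 4]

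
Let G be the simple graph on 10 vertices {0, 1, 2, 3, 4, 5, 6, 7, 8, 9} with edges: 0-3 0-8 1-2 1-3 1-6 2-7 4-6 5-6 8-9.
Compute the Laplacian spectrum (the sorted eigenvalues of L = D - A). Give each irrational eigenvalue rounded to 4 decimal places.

[0, 0.1566, 0.3280, 0.8452, 1, 1.7534, 2.4520, 3.1820, 3.5756, 4.7070]

Reading degrees in the order [0, 1, 2, 3, 4, 5, 6, 7, 8, 9] gives [2, 3, 2, 2, 1, 1, 3, 1, 2, 1]; set D = diag(2, 3, 2, 2, 1, 1, 3, 1, 2, 1) and form L = D - A. Diagonalising L (or applying a numerical eigensolver to the 10x10 matrix) gives the spectrum above. The largest eigenvalue, 4.7070, is at most the vertex count 10. By the matrix-tree theorem the graph has (1/10) * product of the nonzero eigenvalues = 1 spanning tree.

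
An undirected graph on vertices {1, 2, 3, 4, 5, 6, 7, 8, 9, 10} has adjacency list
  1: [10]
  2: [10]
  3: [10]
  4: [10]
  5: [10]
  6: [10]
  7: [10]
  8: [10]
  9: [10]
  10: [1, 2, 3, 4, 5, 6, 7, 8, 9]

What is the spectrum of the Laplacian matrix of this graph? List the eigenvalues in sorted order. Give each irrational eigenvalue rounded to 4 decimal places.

[0, 1, 1, 1, 1, 1, 1, 1, 1, 10]

Each diagonal entry of L is the vertex degree and each off-diagonal entry is -1 where an edge is present, 0 otherwise; in the order [1, 2, 3, 4, 5, 6, 7, 8, 9, 10] the diagonal is [1, 1, 1, 1, 1, 1, 1, 1, 1, 9]. Diagonalising L (or applying a numerical eigensolver to the 10x10 matrix) gives the spectrum above. The single zero eigenvalue shows the graph is connected.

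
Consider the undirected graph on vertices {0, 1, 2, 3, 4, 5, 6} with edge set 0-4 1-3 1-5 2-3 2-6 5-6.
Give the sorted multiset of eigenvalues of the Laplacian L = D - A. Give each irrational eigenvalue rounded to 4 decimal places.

[0, 0, 1.3820, 1.3820, 2, 3.6180, 3.6180]

With the vertex order [0, 1, 2, 3, 4, 5, 6], the degrees are [1, 2, 2, 2, 1, 2, 2], giving D = diag(1, 2, 2, 2, 1, 2, 2) and L = D - A. L is symmetric positive semidefinite, so every eigenvalue is real and nonnegative. The 2 zero eigenvalues correspond to the 2 connected components. There are 2 zeros in the spectrum, matching the 2 components.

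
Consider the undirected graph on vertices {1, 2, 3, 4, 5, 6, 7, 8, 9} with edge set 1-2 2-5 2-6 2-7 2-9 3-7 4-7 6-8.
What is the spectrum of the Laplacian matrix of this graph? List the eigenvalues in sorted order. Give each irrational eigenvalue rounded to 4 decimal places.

[0, 0.3158, 0.5356, 1, 1, 1, 2.4475, 3.5152, 6.1860]

Each diagonal entry of L is the vertex degree and each off-diagonal entry is -1 where an edge is present, 0 otherwise; in the order [1, 2, 3, 4, 5, 6, 7, 8, 9] the diagonal is [1, 5, 1, 1, 1, 2, 3, 1, 1]. L is symmetric positive semidefinite, so every eigenvalue is real and nonnegative. The single zero eigenvalue shows the graph is connected. The largest eigenvalue, 6.1860, is at most the vertex count 9.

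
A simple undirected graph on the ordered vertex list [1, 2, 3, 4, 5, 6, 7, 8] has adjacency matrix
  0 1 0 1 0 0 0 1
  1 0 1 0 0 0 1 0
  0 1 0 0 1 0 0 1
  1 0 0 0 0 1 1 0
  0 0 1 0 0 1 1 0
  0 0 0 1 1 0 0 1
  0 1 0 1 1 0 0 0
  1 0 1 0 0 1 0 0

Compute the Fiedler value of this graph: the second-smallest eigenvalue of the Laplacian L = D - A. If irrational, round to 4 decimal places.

Each diagonal entry of L is the vertex degree and each off-diagonal entry is -1 where an edge is present, 0 otherwise; in the order [1, 2, 3, 4, 5, 6, 7, 8] the diagonal is [3, 3, 3, 3, 3, 3, 3, 3]. The sorted Laplacian eigenvalues are [0, 2, 2, 2, 4, 4, 4, 6]; the algebraic connectivity is the second entry, 2. The largest eigenvalue, 6, is at most the vertex count 8.

2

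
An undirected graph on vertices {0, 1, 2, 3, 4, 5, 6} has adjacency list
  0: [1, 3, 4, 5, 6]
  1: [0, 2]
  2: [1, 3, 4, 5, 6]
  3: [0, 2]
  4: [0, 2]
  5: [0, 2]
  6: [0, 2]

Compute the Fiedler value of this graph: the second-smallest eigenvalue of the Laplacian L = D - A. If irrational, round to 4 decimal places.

2

Each diagonal entry of L is the vertex degree and each off-diagonal entry is -1 where an edge is present, 0 otherwise; in the order [0, 1, 2, 3, 4, 5, 6] the diagonal is [5, 2, 5, 2, 2, 2, 2]. The sorted Laplacian eigenvalues are [0, 2, 2, 2, 2, 5, 7]; the algebraic connectivity is the second entry, 2.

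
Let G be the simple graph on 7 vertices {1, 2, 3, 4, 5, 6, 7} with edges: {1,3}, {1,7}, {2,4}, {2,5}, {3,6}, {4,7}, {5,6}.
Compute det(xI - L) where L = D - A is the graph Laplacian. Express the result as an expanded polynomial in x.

With the vertex order [1, 2, 3, 4, 5, 6, 7], the degrees are [2, 2, 2, 2, 2, 2, 2], giving D = diag(2, 2, 2, 2, 2, 2, 2) and L = D - A. L has integer entries, so p(x) = det(xI - L) has integer coefficients. Expanding the determinant yields x^7 - 14x^6 + 77x^5 - 210x^4 + 294x^3 - 196x^2 + 49x. Since p(0) = det(-L) = 0, x divides p(x). There is one zero in the spectrum, matching the 1 component.

x^7 - 14x^6 + 77x^5 - 210x^4 + 294x^3 - 196x^2 + 49x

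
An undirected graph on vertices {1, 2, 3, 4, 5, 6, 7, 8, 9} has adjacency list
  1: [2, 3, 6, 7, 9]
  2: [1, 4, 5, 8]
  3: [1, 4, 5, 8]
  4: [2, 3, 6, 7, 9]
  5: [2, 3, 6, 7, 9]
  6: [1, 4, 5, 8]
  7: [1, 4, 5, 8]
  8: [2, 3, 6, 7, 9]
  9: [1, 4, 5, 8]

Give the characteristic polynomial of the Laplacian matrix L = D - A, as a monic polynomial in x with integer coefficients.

x^9 - 40x^8 + 690x^7 - 6720x^6 + 40485x^5 - 154704x^4 + 366560x^3 - 492800x^2 + 288000x

Each diagonal entry of L is the vertex degree and each off-diagonal entry is -1 where an edge is present, 0 otherwise; in the order [1, 2, 3, 4, 5, 6, 7, 8, 9] the diagonal is [5, 4, 4, 5, 5, 4, 4, 5, 4]. Computing det(xI - L) by cofactor expansion (or equivalently via sum-over-permutations) gives x^9 - 40x^8 + 690x^7 - 6720x^6 + 40485x^5 - 154704x^4 + 366560x^3 - 492800x^2 + 288000x. Since p(0) = det(-L) = 0, x divides p(x).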